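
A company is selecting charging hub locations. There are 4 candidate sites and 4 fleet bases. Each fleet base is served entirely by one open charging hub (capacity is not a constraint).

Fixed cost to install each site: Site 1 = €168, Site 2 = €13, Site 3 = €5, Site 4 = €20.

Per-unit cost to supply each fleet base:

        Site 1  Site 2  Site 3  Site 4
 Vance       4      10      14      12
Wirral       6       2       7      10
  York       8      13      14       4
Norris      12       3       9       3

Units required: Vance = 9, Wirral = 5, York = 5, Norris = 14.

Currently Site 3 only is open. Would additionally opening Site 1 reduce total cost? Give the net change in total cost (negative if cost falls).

Current service cost with {Site 3}: 357.
Adding Site 1: each fleet base re-picks its cheapest; new service cost 232, saving 125.
Extra fixed cost: 168. Net change = 168 − 125 = 43.
(Totals: 362 → 405.)

No — net change +43 (cost rises by 43).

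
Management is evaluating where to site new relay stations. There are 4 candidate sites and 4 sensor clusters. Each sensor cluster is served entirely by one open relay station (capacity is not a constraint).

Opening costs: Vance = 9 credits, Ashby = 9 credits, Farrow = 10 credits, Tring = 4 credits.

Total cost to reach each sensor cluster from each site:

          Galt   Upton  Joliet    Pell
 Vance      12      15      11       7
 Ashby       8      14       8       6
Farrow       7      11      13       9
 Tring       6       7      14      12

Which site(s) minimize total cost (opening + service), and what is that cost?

Open Ashby and Tring; minimum total cost 40.

For any fixed open set, each sensor cluster goes to its cheapest open site; total = fixed + service.
{Ashby, Tring}: Galt→Tring 6, Upton→Tring 7, Joliet→Ashby 8, Pell→Ashby 6. Service 27; fixed 13; total 40.
{Tring}: service 39 + fixed 4 = 43
{Vance, Tring}: service 31 + fixed 13 = 44
{Vance, Ashby, Farrow, Tring}: service 27 + fixed 32 = 59
No other subset beats 40.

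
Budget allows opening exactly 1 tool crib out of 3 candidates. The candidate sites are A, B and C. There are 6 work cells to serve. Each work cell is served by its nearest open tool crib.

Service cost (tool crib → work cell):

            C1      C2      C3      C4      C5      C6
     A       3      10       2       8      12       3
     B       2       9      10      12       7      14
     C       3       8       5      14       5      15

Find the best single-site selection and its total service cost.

With exactly 1 open, each work cell uses its cheapest among the chosen.
{A}: C1→A 3, C2→A 10, C3→A 2, C4→A 8, C5→A 12, C6→A 3. Service cost 38.
{C}: service cost 50
{B}: service cost 54
Among all 3 size-1 choices, {A} is lowest.

Choose A only; total service cost 38.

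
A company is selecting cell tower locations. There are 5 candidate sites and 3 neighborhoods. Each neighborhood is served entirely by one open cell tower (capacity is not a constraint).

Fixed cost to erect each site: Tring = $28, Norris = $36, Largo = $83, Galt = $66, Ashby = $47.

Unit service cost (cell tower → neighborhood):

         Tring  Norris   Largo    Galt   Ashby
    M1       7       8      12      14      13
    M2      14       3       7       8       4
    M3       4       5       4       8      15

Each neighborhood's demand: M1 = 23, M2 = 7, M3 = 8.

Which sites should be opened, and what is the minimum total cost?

For any fixed open set, each neighborhood goes to its cheapest open site; total = fixed + service.
{Tring, Norris}: M1→Tring 7·23=161, M2→Norris 3·7=21, M3→Tring 4·8=32. Service 214; fixed 64; total 278.
{Norris}: M1→Norris 8·23=184, M2→Norris 3·7=21, M3→Norris 5·8=40. Service 245; fixed 36; total 281.
{Tring, Ashby}: M1→Tring 7·23=161, M2→Ashby 4·7=28, M3→Tring 4·8=32. Service 221; fixed 75; total 296.
{Tring, Norris, Largo, Galt, Ashby}: M1→Tring 7·23=161, M2→Norris 3·7=21, M3→Tring 4·8=32. Service 214; fixed 260; total 474.
No other subset beats 278.

Open Tring and Norris; minimum total cost 278.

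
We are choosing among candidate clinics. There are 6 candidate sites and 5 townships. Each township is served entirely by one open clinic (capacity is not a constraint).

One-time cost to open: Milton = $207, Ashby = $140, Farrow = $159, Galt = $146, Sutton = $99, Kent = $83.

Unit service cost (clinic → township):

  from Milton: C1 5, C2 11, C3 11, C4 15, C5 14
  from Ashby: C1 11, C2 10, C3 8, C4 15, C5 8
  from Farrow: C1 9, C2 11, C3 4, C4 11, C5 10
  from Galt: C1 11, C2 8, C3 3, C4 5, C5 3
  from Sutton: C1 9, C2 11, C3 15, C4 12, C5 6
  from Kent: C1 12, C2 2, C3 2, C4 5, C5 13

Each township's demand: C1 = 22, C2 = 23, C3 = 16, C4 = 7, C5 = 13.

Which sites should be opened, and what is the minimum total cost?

Open Sutton and Kent; minimum total cost 571.

For any fixed open set, each township goes to its cheapest open site; total = fixed + service.
{Sutton, Kent}: C1→Sutton 9·22=198, C2→Kent 2·23=46, C3→Kent 2·16=32, C4→Kent 5·7=35, C5→Sutton 6·13=78. Service 389; fixed 182; total 571.
{Galt, Kent}: C1→Galt 11·22=242, C2→Kent 2·23=46, C3→Kent 2·16=32, C4→Galt 5·7=35, C5→Galt 3·13=39. Service 394; fixed 229; total 623.
{Kent}: service 546 + fixed 83 = 629
{Milton, Ashby, Farrow, Galt, Sutton, Kent}: C1→Milton 5·22=110, C2→Kent 2·23=46, C3→Kent 2·16=32, C4→Galt 5·7=35, C5→Galt 3·13=39. Service 262; fixed 834; total 1096.
No other subset beats 571.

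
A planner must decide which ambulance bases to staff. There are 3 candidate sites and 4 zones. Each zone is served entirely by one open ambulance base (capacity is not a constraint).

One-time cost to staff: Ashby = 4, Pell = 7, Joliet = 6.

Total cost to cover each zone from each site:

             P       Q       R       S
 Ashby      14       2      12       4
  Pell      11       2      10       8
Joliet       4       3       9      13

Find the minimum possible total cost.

For any fixed open set, each zone goes to its cheapest open site; total = fixed + service.
{Ashby, Joliet}: P→Joliet 4, Q→Ashby 2, R→Joliet 9, S→Ashby 4. Service 19; fixed 10; total 29.
{Joliet}: service 29 + fixed 6 = 35
{Ashby}: service 32 + fixed 4 = 36
{Ashby, Pell, Joliet}: P→Joliet 4, Q→Ashby 2, R→Joliet 9, S→Ashby 4. Service 19; fixed 17; total 36.
(All 7 nonempty subsets were checked; Ashby and Joliet is lowest.)

Minimum total cost: 29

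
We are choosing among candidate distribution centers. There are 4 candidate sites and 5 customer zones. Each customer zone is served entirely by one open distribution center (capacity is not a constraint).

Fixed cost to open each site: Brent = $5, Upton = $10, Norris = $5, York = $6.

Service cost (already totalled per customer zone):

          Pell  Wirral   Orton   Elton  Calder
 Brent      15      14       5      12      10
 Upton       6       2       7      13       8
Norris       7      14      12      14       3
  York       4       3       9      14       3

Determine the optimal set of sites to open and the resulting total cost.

Open Brent and York; minimum total cost 38.

For any fixed open set, each customer zone goes to its cheapest open site; total = fixed + service.
{Brent, York}: Pell→York 4, Wirral→York 3, Orton→Brent 5, Elton→Brent 12, Calder→York 3. Service 27; fixed 11; total 38.
{York}: service 33 + fixed 6 = 39
{Brent, Norris, York}: service 27 + fixed 16 = 43
{Brent, Upton, Norris, York}: Pell→York 4, Wirral→Upton 2, Orton→Brent 5, Elton→Brent 12, Calder→Norris 3. Service 26; fixed 26; total 52.
(All 15 nonempty subsets were checked; Brent and York is lowest.)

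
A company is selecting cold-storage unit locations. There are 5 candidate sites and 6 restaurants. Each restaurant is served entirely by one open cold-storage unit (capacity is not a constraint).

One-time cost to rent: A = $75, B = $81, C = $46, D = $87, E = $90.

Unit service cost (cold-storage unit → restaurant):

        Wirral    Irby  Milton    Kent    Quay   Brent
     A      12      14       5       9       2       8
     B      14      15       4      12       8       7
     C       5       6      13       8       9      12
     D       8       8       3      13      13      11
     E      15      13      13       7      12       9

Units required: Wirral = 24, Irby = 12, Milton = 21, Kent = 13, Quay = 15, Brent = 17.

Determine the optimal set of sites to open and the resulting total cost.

For any fixed open set, each restaurant goes to its cheapest open site; total = fixed + service.
{A, C}: Wirral→C 5·24=120, Irby→C 6·12=72, Milton→A 5·21=105, Kent→C 8·13=104, Quay→A 2·15=30, Brent→A 8·17=136. Service 567; fixed 121; total 688.
{A, B, C}: service 529 + fixed 202 = 731
{A, C, D}: Wirral→C 5·24=120, Irby→C 6·12=72, Milton→D 3·21=63, Kent→C 8·13=104, Quay→A 2·15=30, Brent→A 8·17=136. Service 525; fixed 208; total 733.
{A, B, C, D, E}: service 495 + fixed 379 = 874
No other subset beats 688.

Open A and C; minimum total cost 688.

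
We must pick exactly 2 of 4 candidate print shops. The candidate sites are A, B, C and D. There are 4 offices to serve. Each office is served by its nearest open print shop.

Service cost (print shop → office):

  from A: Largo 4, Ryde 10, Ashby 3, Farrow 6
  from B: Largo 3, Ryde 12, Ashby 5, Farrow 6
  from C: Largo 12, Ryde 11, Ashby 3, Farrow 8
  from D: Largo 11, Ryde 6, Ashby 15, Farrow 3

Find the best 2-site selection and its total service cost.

With exactly 2 open, each office uses its cheapest among the chosen.
{A, D}: Largo→A 4, Ryde→D 6, Ashby→A 3, Farrow→D 3. Service cost 16.
{B, D}: service cost 17
{A, B}: service cost 22
Among all 6 size-2 choices, {A, D} is lowest.

Choose A and D; total service cost 16.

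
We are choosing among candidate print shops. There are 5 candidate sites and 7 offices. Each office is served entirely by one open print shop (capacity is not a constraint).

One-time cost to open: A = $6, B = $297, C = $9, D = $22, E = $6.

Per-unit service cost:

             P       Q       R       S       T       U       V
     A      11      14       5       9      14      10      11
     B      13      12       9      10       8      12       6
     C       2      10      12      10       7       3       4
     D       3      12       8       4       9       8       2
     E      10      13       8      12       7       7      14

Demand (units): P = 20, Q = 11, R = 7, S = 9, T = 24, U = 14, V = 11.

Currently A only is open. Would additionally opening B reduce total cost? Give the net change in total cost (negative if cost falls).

Current service cost with {A}: 1087.
Adding B: each office re-picks its cheapest; new service cost 866, saving 221.
Extra fixed cost: 297. Net change = 297 − 221 = 76.
(Totals: 1093 → 1169.)

No — net change +76 (cost rises by 76).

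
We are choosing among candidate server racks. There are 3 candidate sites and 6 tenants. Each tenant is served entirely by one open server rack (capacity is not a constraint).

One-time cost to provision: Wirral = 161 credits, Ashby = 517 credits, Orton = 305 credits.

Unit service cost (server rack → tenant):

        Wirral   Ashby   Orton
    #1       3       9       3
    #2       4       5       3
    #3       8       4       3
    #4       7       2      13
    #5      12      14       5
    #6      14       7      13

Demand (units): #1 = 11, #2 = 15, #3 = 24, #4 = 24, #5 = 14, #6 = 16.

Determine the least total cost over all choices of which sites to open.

Minimum total cost: 1006

For any fixed open set, each tenant goes to its cheapest open site; total = fixed + service.
{Wirral}: #1→Wirral 3·11=33, #2→Wirral 4·15=60, #3→Wirral 8·24=192, #4→Wirral 7·24=168, #5→Wirral 12·14=168, #6→Wirral 14·16=224. Service 845; fixed 161; total 1006.
{Orton}: #1→Orton 3·11=33, #2→Orton 3·15=45, #3→Orton 3·24=72, #4→Orton 13·24=312, #5→Orton 5·14=70, #6→Orton 13·16=208. Service 740; fixed 305; total 1045.
{Wirral, Orton}: service 596 + fixed 466 = 1062
{Wirral, Ashby, Orton}: service 380 + fixed 983 = 1363
No other subset beats 1006.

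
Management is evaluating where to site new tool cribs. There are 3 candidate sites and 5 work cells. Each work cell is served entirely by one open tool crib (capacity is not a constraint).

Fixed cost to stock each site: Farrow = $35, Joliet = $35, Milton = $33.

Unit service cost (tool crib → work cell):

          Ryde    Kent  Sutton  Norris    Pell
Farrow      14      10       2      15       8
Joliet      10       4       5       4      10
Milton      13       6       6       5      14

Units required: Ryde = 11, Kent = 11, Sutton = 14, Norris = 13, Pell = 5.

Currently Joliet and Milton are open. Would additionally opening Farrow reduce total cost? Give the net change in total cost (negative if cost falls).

Current service cost with {Joliet, Milton}: 326.
Adding Farrow: each work cell re-picks its cheapest; new service cost 274, saving 52.
Extra fixed cost: 35. Net change = 35 − 52 = -17.
(Totals: 394 → 377.)

Yes — net change −17 (cost falls by 17).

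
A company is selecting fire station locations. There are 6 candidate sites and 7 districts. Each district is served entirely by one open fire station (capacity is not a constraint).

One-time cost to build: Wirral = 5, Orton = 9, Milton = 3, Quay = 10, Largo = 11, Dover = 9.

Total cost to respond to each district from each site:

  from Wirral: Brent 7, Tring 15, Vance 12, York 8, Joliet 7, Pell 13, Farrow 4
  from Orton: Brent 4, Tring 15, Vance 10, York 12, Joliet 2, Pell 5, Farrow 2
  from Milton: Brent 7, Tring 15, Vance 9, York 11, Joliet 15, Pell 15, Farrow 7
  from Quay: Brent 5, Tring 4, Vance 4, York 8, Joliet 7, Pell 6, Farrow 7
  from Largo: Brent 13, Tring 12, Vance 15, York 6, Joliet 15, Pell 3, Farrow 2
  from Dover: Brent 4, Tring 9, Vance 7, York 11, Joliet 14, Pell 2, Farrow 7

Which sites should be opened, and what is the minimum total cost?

Open Orton and Quay; minimum total cost 48.

For any fixed open set, each district goes to its cheapest open site; total = fixed + service.
{Orton, Quay}: Brent→Orton 4, Tring→Quay 4, Vance→Quay 4, York→Quay 8, Joliet→Orton 2, Pell→Orton 5, Farrow→Orton 2. Service 29; fixed 19; total 48.
{Orton, Milton, Quay}: service 29 + fixed 22 = 51
{Quay}: Brent→Quay 5, Tring→Quay 4, Vance→Quay 4, York→Quay 8, Joliet→Quay 7, Pell→Quay 6, Farrow→Quay 7. Service 41; fixed 10; total 51.
{Wirral, Orton, Milton, Quay, Largo, Dover}: service 24 + fixed 47 = 71
No other subset beats 48.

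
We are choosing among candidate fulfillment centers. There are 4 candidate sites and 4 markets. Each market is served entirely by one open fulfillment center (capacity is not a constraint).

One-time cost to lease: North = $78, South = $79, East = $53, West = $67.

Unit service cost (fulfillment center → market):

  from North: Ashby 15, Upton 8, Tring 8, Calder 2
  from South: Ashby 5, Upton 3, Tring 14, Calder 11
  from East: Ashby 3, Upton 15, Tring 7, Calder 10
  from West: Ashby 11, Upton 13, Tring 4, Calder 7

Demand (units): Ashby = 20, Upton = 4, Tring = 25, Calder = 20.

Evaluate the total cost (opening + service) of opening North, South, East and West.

Each market is assigned to its cheapest site among the open ones.
{North, South, East, West}: Ashby→East 3·20=60, Upton→South 3·4=12, Tring→West 4·25=100, Calder→North 2·20=40. Service 212; fixed 277; total 489.

Total cost: 489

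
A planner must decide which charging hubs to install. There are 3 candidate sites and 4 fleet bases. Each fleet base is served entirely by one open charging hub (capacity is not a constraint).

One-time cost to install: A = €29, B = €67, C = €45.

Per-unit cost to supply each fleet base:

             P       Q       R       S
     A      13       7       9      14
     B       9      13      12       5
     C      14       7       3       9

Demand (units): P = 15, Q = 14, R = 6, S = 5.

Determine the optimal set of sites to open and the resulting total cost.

Open B and C; minimum total cost 388.

For any fixed open set, each fleet base goes to its cheapest open site; total = fixed + service.
{B, C}: P→B 9·15=135, Q→C 7·14=98, R→C 3·6=18, S→B 5·5=25. Service 276; fixed 112; total 388.
{A, B}: P→B 9·15=135, Q→A 7·14=98, R→A 9·6=54, S→B 5·5=25. Service 312; fixed 96; total 408.
{C}: P→C 14·15=210, Q→C 7·14=98, R→C 3·6=18, S→C 9·5=45. Service 371; fixed 45; total 416.
{A, B, C}: service 276 + fixed 141 = 417
No other subset beats 388.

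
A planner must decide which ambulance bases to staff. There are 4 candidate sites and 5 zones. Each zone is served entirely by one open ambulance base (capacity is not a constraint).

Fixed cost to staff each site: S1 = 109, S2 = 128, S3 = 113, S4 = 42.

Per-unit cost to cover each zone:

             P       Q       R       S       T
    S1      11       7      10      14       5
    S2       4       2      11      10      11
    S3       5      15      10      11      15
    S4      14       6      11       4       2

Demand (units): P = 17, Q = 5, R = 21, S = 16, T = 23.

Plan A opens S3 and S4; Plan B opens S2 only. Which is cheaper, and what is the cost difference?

Plan A: {S3, S4}: P→S3 5·17=85, Q→S4 6·5=30, R→S3 10·21=210, S→S4 4·16=64, T→S4 2·23=46. Service 435; fixed 155; total 590.
Plan B: {S2}: P→S2 4·17=68, Q→S2 2·5=10, R→S2 11·21=231, S→S2 10·16=160, T→S2 11·23=253. Service 722; fixed 128; total 850.
Difference: |590 − 850| = 260.

Plan A is cheaper by 260.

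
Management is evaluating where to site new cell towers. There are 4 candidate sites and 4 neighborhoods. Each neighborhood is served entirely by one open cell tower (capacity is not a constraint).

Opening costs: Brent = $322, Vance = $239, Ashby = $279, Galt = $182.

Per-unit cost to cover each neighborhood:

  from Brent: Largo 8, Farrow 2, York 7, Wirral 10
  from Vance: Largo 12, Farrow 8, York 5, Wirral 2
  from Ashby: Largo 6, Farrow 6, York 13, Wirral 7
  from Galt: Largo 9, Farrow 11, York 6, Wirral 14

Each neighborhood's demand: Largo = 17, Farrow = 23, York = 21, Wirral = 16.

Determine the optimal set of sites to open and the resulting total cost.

Open Vance only; minimum total cost 764.

For any fixed open set, each neighborhood goes to its cheapest open site; total = fixed + service.
{Vance}: Largo→Vance 12·17=204, Farrow→Vance 8·23=184, York→Vance 5·21=105, Wirral→Vance 2·16=32. Service 525; fixed 239; total 764.
{Brent}: Largo→Brent 8·17=136, Farrow→Brent 2·23=46, York→Brent 7·21=147, Wirral→Brent 10·16=160. Service 489; fixed 322; total 811.
{Brent, Vance}: Largo→Brent 8·17=136, Farrow→Brent 2·23=46, York→Vance 5·21=105, Wirral→Vance 2·16=32. Service 319; fixed 561; total 880.
{Brent, Vance, Ashby, Galt}: Largo→Ashby 6·17=102, Farrow→Brent 2·23=46, York→Vance 5·21=105, Wirral→Vance 2·16=32. Service 285; fixed 1022; total 1307.
No other subset beats 764.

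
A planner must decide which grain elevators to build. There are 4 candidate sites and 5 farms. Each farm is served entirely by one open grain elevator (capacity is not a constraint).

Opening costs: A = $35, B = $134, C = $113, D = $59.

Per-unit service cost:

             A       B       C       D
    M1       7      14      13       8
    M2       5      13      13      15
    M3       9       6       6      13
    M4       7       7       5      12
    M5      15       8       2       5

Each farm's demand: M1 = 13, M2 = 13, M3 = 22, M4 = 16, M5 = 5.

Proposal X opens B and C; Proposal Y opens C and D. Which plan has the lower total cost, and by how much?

Proposal X: {B, C}: M1→C 13·13=169, M2→B 13·13=169, M3→B 6·22=132, M4→C 5·16=80, M5→C 2·5=10. Service 560; fixed 247; total 807.
Proposal Y: {C, D}: M1→D 8·13=104, M2→C 13·13=169, M3→C 6·22=132, M4→C 5·16=80, M5→C 2·5=10. Service 495; fixed 172; total 667.
Difference: |807 − 667| = 140.

Proposal Y is cheaper by 140.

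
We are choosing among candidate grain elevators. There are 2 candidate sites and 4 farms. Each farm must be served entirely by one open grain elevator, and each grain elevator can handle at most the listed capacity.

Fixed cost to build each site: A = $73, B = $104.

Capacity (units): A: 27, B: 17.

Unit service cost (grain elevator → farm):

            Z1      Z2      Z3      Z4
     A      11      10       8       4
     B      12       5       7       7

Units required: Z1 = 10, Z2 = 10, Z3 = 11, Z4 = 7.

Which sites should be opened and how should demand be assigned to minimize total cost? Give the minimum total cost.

Minimum total cost: 474

Open {A, B}: Z1→A 11·10=110, Z2→B 5·10=50, Z3→A 8·11=88, Z4→B 7·7=49.
Loads: A carries 21/27, B carries 17/17. Service 297; fixed 177; total 474.
Next best feasible plan costs 492.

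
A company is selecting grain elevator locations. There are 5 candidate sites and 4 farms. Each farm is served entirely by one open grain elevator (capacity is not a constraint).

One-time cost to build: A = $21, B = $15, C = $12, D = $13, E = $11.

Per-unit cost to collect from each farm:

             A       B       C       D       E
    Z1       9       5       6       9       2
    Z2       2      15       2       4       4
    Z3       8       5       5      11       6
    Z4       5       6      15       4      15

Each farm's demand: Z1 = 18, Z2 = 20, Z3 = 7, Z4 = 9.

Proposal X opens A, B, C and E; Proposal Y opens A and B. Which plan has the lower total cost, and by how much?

Proposal X: {A, B, C, E}: Z1→E 2·18=36, Z2→A 2·20=40, Z3→B 5·7=35, Z4→A 5·9=45. Service 156; fixed 59; total 215.
Proposal Y: {A, B}: Z1→B 5·18=90, Z2→A 2·20=40, Z3→B 5·7=35, Z4→A 5·9=45. Service 210; fixed 36; total 246.
Difference: |215 − 246| = 31.

Proposal X is cheaper by 31.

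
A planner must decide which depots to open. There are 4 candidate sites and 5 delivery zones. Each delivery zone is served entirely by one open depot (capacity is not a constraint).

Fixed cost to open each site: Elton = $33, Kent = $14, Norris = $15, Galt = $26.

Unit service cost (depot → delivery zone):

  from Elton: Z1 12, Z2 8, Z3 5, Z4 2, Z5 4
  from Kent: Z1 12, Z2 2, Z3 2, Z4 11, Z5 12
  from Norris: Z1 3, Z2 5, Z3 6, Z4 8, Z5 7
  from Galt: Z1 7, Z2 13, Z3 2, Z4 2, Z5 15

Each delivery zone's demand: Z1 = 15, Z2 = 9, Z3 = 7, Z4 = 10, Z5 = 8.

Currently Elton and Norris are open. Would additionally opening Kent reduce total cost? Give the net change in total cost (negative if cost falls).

Yes — net change −34 (cost falls by 34).

Current service cost with {Elton, Norris}: 177.
Adding Kent: each delivery zone re-picks its cheapest; new service cost 129, saving 48.
Extra fixed cost: 14. Net change = 14 − 48 = -34.
(Totals: 225 → 191.)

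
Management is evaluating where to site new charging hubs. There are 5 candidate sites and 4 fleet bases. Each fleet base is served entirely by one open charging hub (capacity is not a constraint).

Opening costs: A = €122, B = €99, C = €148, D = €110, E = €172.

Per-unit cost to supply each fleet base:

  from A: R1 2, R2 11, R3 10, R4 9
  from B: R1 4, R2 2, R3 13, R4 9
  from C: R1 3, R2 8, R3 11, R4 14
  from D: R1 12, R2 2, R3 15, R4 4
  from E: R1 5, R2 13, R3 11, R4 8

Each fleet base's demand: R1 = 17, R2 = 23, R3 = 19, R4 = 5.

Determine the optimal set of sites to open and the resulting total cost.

For any fixed open set, each fleet base goes to its cheapest open site; total = fixed + service.
{B}: R1→B 4·17=68, R2→B 2·23=46, R3→B 13·19=247, R4→B 9·5=45. Service 406; fixed 99; total 505.
{A, D}: R1→A 2·17=34, R2→D 2·23=46, R3→A 10·19=190, R4→D 4·5=20. Service 290; fixed 232; total 522.
{A, B}: R1→A 2·17=34, R2→B 2·23=46, R3→A 10·19=190, R4→A 9·5=45. Service 315; fixed 221; total 536.
{A, B, C, D, E}: R1→A 2·17=34, R2→B 2·23=46, R3→A 10·19=190, R4→D 4·5=20. Service 290; fixed 651; total 941.
No other subset beats 505.

Open B only; minimum total cost 505.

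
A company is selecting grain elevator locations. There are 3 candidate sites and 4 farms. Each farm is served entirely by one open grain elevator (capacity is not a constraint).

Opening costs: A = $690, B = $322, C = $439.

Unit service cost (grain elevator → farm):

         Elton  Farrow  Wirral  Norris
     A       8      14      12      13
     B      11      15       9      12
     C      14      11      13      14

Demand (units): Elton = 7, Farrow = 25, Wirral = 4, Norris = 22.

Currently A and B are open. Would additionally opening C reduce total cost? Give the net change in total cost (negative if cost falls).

No — net change +364 (cost rises by 364).

Current service cost with {A, B}: 706.
Adding C: each farm re-picks its cheapest; new service cost 631, saving 75.
Extra fixed cost: 439. Net change = 439 − 75 = 364.
(Totals: 1718 → 2082.)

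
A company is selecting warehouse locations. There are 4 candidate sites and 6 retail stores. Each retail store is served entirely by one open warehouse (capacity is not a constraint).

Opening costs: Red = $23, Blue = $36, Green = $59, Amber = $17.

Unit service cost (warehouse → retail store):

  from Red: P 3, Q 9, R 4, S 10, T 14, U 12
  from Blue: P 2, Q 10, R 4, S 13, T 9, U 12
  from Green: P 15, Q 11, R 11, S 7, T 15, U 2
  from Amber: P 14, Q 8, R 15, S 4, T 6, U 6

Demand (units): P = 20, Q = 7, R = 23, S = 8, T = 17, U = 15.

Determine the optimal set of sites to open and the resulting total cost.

For any fixed open set, each retail store goes to its cheapest open site; total = fixed + service.
{Blue, Green, Amber}: P→Blue 2·20=40, Q→Amber 8·7=56, R→Blue 4·23=92, S→Amber 4·8=32, T→Amber 6·17=102, U→Green 2·15=30. Service 352; fixed 112; total 464.
{Blue, Amber}: service 412 + fixed 53 = 465
{Red, Green, Amber}: P→Red 3·20=60, Q→Amber 8·7=56, R→Red 4·23=92, S→Amber 4·8=32, T→Amber 6·17=102, U→Green 2·15=30. Service 372; fixed 99; total 471.
{Red, Blue, Green, Amber}: service 352 + fixed 135 = 487
No other subset beats 464.

Open Blue, Green and Amber; minimum total cost 464.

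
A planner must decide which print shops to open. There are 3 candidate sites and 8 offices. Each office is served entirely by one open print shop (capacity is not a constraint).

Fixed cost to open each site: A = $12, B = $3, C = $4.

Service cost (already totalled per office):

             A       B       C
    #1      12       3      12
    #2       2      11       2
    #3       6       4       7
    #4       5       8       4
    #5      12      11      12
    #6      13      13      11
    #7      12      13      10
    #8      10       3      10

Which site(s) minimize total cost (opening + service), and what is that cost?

Open B and C; minimum total cost 55.

For any fixed open set, each office goes to its cheapest open site; total = fixed + service.
{B, C}: #1→B 3, #2→C 2, #3→B 4, #4→C 4, #5→B 11, #6→C 11, #7→C 10, #8→B 3. Service 48; fixed 7; total 55.
{A, B, C}: service 48 + fixed 19 = 67
{A, B}: service 53 + fixed 15 = 68
{B}: service 66 + fixed 3 = 69
(All 7 nonempty subsets were checked; B and C is lowest.)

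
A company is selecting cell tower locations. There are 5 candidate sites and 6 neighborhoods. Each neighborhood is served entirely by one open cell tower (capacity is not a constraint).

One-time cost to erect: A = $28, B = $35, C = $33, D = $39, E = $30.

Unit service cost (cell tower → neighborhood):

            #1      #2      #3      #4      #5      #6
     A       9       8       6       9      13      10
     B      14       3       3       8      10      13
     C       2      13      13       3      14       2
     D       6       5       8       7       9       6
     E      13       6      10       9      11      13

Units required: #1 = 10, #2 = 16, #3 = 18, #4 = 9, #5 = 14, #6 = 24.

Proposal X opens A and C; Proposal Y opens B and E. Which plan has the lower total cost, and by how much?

Proposal X: {A, C}: #1→C 2·10=20, #2→A 8·16=128, #3→A 6·18=108, #4→C 3·9=27, #5→A 13·14=182, #6→C 2·24=48. Service 513; fixed 61; total 574.
Proposal Y: {B, E}: #1→E 13·10=130, #2→B 3·16=48, #3→B 3·18=54, #4→B 8·9=72, #5→B 10·14=140, #6→B 13·24=312. Service 756; fixed 65; total 821.
Difference: |574 − 821| = 247.

Proposal X is cheaper by 247.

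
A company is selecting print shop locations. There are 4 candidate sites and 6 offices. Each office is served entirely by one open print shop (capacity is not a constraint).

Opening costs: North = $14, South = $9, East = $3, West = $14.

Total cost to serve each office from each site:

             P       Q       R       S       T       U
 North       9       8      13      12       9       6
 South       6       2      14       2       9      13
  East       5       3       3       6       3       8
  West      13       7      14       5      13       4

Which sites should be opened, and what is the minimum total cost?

Open East only; minimum total cost 31.

For any fixed open set, each office goes to its cheapest open site; total = fixed + service.
{East}: P→East 5, Q→East 3, R→East 3, S→East 6, T→East 3, U→East 8. Service 28; fixed 3; total 31.
{South, East}: P→East 5, Q→South 2, R→East 3, S→South 2, T→East 3, U→East 8. Service 23; fixed 12; total 35.
{East, West}: service 23 + fixed 17 = 40
{North, South, East, West}: P→East 5, Q→South 2, R→East 3, S→South 2, T→East 3, U→West 4. Service 19; fixed 40; total 59.
No other subset beats 31.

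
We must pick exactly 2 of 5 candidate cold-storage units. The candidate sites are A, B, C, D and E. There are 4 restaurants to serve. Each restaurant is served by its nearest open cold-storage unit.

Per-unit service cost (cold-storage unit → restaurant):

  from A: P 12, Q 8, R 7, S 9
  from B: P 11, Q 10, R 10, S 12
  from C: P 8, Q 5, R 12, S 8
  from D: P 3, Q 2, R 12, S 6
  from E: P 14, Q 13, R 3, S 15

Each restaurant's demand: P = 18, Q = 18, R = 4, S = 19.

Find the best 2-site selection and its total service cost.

Choose D and E; total service cost 216.

With exactly 2 open, each restaurant uses its cheapest among the chosen.
{D, E}: P→D 3·18=54, Q→D 2·18=36, R→E 3·4=12, S→D 6·19=114. Service cost 216.
{A, D}: service cost 232
{B, D}: service cost 244
Among all 10 size-2 choices, {D, E} is lowest.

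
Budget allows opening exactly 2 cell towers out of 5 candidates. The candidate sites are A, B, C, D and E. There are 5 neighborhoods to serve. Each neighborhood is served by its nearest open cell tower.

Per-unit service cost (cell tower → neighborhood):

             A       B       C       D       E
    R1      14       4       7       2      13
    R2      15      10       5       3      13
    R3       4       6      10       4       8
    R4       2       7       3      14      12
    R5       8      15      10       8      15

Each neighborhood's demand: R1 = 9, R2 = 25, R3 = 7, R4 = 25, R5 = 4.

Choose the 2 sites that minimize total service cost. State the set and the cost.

With exactly 2 open, each neighborhood uses its cheapest among the chosen.
{A, D}: R1→D 2·9=18, R2→D 3·25=75, R3→A 4·7=28, R4→A 2·25=50, R5→A 8·4=32. Service cost 203.
{C, D}: service cost 228
{A, C}: service cost 298
Among all 10 size-2 choices, {A, D} is lowest.

Choose A and D; total service cost 203.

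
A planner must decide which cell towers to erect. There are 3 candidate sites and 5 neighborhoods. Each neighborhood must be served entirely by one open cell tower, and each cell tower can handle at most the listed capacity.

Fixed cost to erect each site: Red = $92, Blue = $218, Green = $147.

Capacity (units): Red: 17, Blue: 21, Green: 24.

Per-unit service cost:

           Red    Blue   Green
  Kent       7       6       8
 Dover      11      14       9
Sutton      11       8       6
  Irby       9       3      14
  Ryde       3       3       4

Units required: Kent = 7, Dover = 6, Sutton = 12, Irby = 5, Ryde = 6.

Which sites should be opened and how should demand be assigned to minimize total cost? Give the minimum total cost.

Minimum total cost: 483

Open {Red, Green}: Kent→Red 7·7=49, Dover→Green 9·6=54, Sutton→Green 6·12=72, Irby→Red 9·5=45, Ryde→Green 4·6=24.
Loads: Red carries 12/17, Green carries 24/24. Service 244; fixed 239; total 483.
Next best feasible plan costs 496.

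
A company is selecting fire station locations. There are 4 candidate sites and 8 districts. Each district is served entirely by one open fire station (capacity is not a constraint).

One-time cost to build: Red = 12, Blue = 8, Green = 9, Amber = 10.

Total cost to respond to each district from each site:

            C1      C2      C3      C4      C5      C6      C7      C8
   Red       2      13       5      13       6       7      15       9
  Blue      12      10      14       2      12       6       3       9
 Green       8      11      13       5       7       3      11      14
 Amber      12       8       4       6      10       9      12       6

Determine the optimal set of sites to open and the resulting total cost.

Open Red and Blue; minimum total cost 63.

For any fixed open set, each district goes to its cheapest open site; total = fixed + service.
{Red, Blue}: C1→Red 2, C2→Blue 10, C3→Red 5, C4→Blue 2, C5→Red 6, C6→Blue 6, C7→Blue 3, C8→Red 9. Service 43; fixed 20; total 63.
{Red, Blue, Amber}: service 37 + fixed 30 = 67
{Blue, Green, Amber}: service 41 + fixed 27 = 68
{Red, Blue, Green, Amber}: service 34 + fixed 39 = 73
No other subset beats 63.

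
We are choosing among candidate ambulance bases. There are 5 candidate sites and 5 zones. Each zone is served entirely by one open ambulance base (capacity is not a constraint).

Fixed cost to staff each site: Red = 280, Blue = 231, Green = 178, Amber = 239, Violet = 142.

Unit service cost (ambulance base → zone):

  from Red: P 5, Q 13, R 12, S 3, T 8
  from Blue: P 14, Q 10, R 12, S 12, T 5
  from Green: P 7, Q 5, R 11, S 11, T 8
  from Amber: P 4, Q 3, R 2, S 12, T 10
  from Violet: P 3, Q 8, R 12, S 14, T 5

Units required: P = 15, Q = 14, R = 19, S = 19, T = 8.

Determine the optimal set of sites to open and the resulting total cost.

For any fixed open set, each zone goes to its cheapest open site; total = fixed + service.
{Amber}: P→Amber 4·15=60, Q→Amber 3·14=42, R→Amber 2·19=38, S→Amber 12·19=228, T→Amber 10·8=80. Service 448; fixed 239; total 687.
{Amber, Violet}: service 393 + fixed 381 = 774
{Red, Amber}: service 261 + fixed 519 = 780
{Red, Blue, Green, Amber, Violet}: service 222 + fixed 1070 = 1292
No other subset beats 687.

Open Amber only; minimum total cost 687.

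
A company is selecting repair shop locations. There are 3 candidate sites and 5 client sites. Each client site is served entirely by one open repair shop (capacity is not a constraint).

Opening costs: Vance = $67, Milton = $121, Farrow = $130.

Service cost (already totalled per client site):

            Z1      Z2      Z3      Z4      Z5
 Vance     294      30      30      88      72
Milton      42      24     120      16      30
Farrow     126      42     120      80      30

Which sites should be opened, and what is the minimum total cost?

For any fixed open set, each client site goes to its cheapest open site; total = fixed + service.
{Vance, Milton}: Z1→Milton 42, Z2→Milton 24, Z3→Vance 30, Z4→Milton 16, Z5→Milton 30. Service 142; fixed 188; total 330.
{Milton}: service 232 + fixed 121 = 353
{Vance, Milton, Farrow}: service 142 + fixed 318 = 460
{Vance}: service 514 + fixed 67 = 581
No other subset beats 330.

Open Vance and Milton; minimum total cost 330.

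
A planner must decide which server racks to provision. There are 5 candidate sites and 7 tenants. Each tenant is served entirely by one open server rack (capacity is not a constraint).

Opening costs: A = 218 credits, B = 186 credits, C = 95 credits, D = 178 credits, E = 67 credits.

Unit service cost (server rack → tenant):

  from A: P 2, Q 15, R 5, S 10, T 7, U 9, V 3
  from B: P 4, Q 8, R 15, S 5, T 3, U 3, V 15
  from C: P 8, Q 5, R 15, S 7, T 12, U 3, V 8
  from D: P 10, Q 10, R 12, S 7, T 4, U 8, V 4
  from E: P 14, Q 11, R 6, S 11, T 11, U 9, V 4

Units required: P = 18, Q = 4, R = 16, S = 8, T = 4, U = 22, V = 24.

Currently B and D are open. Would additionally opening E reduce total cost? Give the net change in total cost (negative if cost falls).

Current service cost with {B, D}: 510.
Adding E: each tenant re-picks its cheapest; new service cost 414, saving 96.
Extra fixed cost: 67. Net change = 67 − 96 = -29.
(Totals: 874 → 845.)

Yes — net change −29 (cost falls by 29).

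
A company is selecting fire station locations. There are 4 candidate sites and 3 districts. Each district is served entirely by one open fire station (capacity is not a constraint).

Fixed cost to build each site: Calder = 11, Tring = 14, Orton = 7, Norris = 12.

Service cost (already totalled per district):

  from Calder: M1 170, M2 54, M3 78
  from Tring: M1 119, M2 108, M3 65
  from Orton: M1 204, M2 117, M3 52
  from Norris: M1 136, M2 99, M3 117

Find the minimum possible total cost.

For any fixed open set, each district goes to its cheapest open site; total = fixed + service.
{Calder, Tring, Orton}: M1→Tring 119, M2→Calder 54, M3→Orton 52. Service 225; fixed 32; total 257.
{Calder, Tring}: M1→Tring 119, M2→Calder 54, M3→Tring 65. Service 238; fixed 25; total 263.
{Calder, Tring, Orton, Norris}: service 225 + fixed 44 = 269
{Orton}: service 373 + fixed 7 = 380
No other subset beats 257.

Minimum total cost: 257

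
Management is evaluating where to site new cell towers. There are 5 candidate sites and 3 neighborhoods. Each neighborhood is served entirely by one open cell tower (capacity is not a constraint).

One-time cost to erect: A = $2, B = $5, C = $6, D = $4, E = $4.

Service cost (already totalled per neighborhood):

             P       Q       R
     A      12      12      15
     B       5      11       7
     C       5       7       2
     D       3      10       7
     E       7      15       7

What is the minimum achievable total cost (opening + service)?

Minimum total cost: 20

For any fixed open set, each neighborhood goes to its cheapest open site; total = fixed + service.
{C}: P→C 5, Q→C 7, R→C 2. Service 14; fixed 6; total 20.
{A, C}: service 14 + fixed 8 = 22
{C, D}: service 12 + fixed 10 = 22
{A, B, C, D, E}: P→D 3, Q→C 7, R→C 2. Service 12; fixed 21; total 33.
No other subset beats 20.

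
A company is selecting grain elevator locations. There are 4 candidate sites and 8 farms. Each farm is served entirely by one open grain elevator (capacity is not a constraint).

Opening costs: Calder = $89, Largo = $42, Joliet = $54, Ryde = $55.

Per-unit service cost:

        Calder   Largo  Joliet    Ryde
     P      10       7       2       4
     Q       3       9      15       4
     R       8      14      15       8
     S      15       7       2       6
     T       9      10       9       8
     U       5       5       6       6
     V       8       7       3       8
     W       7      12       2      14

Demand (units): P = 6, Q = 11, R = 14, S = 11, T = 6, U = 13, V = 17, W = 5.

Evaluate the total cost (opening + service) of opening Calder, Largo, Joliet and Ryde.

Each farm is assigned to its cheapest site among the open ones.
{Calder, Largo, Joliet, Ryde}: P→Joliet 2·6=12, Q→Calder 3·11=33, R→Calder 8·14=112, S→Joliet 2·11=22, T→Ryde 8·6=48, U→Calder 5·13=65, V→Joliet 3·17=51, W→Joliet 2·5=10. Service 353; fixed 240; total 593.

Total cost: 593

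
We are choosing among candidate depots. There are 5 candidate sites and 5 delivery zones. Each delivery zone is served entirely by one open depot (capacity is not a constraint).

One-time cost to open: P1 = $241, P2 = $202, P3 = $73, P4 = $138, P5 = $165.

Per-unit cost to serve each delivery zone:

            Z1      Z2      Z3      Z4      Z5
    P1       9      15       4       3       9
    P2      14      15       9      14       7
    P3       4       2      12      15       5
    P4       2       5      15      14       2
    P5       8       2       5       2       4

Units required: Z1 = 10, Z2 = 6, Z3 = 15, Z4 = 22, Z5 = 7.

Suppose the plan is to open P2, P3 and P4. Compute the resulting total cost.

Each delivery zone is assigned to its cheapest site among the open ones.
{P2, P3, P4}: Z1→P4 2·10=20, Z2→P3 2·6=12, Z3→P2 9·15=135, Z4→P2 14·22=308, Z5→P4 2·7=14. Service 489; fixed 413; total 902.

Total cost: 902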